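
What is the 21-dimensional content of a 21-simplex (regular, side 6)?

V_21 = √(22) · 6^21 / (21! · 2^(21/2)) ≈ 1.39068e-06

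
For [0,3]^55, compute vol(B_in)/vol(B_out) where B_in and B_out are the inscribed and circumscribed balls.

V_in / V_out = (r_in/r_out)^55 = (1/√55)^55 = 55^(-55/2) ≈ 1.38047e-48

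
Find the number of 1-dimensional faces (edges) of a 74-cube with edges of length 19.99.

Each of the 2^74 = 18889465931478580854784 vertices has degree 74; total edges = 74·2^74/2 = 698910239464707491627008.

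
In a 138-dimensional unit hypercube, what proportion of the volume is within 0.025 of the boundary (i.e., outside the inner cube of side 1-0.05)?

1 - (1 - 2·0.025)^138 = 1 - 0.95^138 ≈ 0.999157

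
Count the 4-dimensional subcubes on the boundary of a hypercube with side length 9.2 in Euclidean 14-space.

f_4(14-cube) = (14 choose 4) · 2^10 = 1025024.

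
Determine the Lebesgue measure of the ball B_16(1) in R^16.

Volume = π^{16/2}·(1)^16/Γ(9) = π^8/40320 ≈ 0.235331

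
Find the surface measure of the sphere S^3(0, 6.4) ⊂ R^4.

|∂B_4(6.4)| ≈ 5174.52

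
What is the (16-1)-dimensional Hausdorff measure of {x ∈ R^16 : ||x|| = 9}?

|∂B_16(9)| = 22876792454961·π^8/280 ≈ 7.7524e+14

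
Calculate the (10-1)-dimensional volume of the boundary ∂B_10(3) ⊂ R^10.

S = n·V_n(r)/r = 10·V_10(3)/3 (volume-to-surface relation), giving 6561·π^5/4 ≈ 501949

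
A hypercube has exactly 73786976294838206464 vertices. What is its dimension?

Since 2^n = 73786976294838206464, we have n = 66.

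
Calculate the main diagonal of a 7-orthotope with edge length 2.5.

||(2.5,2.5,...,2.5)|| = √(7)·2.5 ≈ 6.61438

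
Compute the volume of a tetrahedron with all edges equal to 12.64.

Volume = (√2/12) · 12.64³ = 237.999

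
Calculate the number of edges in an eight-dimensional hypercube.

The 8-cube has n·2^(n-1) = 8·2^7 = 8·128 = 1024 edges.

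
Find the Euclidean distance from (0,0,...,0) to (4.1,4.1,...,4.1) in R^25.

The space diagonal of an n-cube of side s is s√n. Here 4.1·√25 = 20.5.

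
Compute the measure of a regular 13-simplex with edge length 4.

Volume = 4^13 · √(14/2^13) / 13! ≈ 0.000445521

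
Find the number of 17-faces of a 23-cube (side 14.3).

Choose 17 of 23 axes to span the face (C(23,17) = 100947 ways), then fix each of the remaining 6 coordinates at one of its two extreme values (2^6 = 64 ways): 100947·64 = 6460608.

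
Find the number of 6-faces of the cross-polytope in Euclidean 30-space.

An n-cross-polytope has 2^(k+1)·C(n,k+1) k-faces. Here 2^7·C(30,7) = 128·2035800 = 260582400.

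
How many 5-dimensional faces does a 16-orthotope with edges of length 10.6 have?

Choose 5 of 16 axes to span the face (C(16,5) = 4368 ways), then fix each of the remaining 11 coordinates at one of its two extreme values (2^11 = 2048 ways): 4368·2048 = 8945664.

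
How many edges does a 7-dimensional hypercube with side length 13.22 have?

An n-cube has n·2^(n-1) edges. With n = 7: 7·64 = 448.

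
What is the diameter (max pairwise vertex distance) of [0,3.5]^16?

||(3.5,3.5,...,3.5)|| = √(16)·3.5 = 14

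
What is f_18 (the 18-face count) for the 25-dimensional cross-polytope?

f_18(25-orthoplex) = 2^19 · (25 choose 19) = 92851404800.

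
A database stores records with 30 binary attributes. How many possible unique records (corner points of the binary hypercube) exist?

The 30-cube has 2^30 = 1073741824 vertices.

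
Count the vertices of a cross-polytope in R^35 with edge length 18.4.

Number of vertices = 2n = 70.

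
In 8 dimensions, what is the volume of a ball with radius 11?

The n-ball volume is π^(n/2)·r^n/Γ(n/2+1). With n=8, r=11: V = 214358881·π^4/24 ≈ 8.70021e+08.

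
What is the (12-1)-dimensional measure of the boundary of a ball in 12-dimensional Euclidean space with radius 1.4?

The surface area of an n-ball is 2π^(n/2) r^(n-1) / Γ(n/2). For n=12, r=1.4: 648.868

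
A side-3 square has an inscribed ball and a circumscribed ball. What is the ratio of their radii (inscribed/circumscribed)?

r_in = 3/2 (half the side); r_out = 3√2/2 (half the diagonal). Ratio = 1/√2 ≈ 0.707107.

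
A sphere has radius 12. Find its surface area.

|∂B_3(12)| = 4πr² = 4π·(12)² ≈ 1809.56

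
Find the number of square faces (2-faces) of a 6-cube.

Choose 2 of 6 axes to span the face (C(6,2) = 15 ways), then fix each of the remaining 4 coordinates at one of its two extreme values (2^4 = 16 ways): 15·16 = 240.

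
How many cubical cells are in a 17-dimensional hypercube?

Choose 3 of 17 axes to span the face (C(17,3) = 680 ways), then fix each of the remaining 14 coordinates at one of its two extreme values (2^14 = 16384 ways): 680·16384 = 11141120.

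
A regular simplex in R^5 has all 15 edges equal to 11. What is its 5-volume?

V = (11^5 / 5!) · √((5+1) / 2^5) ≈ 581.143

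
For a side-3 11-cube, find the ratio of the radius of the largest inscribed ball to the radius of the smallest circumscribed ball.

r_in = 3/2 (half the side); r_out = 3√11/2 (half the diagonal). Ratio = 1/√11 ≈ 0.301511.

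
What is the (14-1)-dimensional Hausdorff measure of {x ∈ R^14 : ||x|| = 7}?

|∂B_14(7)| = 96889010407·π^7/360 ≈ 8.1287e+11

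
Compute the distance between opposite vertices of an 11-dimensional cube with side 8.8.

Diagonal = √11 · 8.8 ≈ 29.1863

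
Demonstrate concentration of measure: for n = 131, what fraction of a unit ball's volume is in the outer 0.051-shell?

1 - (1-0.051)^131 ≈ 0.998948 ≈ 99.89%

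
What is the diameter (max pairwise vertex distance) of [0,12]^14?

d = √(12² + 12² + ... + 12²) [14 terms] = √(14·12²) = 12√14 ≈ 44.8999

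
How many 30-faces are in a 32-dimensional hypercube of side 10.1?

Choose 30 of 32 axes to span the face (C(32,30) = 496 ways), then fix each of the remaining 2 coordinates at one of its two extreme values (2^2 = 4 ways): 496·4 = 1984.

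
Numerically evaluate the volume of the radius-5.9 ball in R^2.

The n-ball volume is π^(n/2)·r^n/Γ(n/2+1). With n=2, r=5.9: V ≈ 109.359.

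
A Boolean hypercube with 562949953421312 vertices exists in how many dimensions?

The n-cube has 2^n vertices, and 562949953421312 = 2^49, so n = 49.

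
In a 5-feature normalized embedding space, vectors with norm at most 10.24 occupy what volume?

The n-ball volume is π^(n/2)·r^n/Γ(n/2+1). With n=5, r=10.24: V ≈ 592650.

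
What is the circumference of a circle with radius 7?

S = n·V_n(r)/r = 2·V_2(7)/7 (volume-to-surface relation), giving 2πr = 2π·7 ≈ 43.9823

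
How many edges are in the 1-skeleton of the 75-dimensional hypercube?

An n-cube has n·2^(n-1) edges. With n = 75: 75·18889465931478580854784 = 1416709944860893564108800.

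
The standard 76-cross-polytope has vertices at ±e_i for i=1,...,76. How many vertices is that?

The 76-dimensional cross-polytope has 2n = 2·76 = 152 vertices.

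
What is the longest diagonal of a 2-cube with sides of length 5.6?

||(5.6,5.6,...,5.6)|| = √(2)·5.6 ≈ 7.9196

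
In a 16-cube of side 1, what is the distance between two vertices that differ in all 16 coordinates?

d = √(1² + 1² + ... + 1²) [16 terms] = √(16·1²) = 1√16 = 4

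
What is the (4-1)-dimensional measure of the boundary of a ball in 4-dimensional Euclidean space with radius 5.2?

|∂B_4(5.2)| ≈ 2775.49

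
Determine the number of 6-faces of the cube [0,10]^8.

f_6(8-cube) = (8 choose 6) · 2^2 = 112.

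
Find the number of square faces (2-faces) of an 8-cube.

Number of 2-faces = C(8,2) · 2^(8-2) = 28 · 64 = 1792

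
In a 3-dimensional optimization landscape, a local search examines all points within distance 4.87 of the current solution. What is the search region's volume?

V_3(4.87) = π^(3/2) · (4.87)^3 / Γ(3/2 + 1) ≈ 483.811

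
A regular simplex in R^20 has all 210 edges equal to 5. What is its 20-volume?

V_20 = √(21) · 5^20 / (20! · 2^(20/2)) ≈ 1.75422e-07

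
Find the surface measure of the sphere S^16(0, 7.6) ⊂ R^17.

|∂B_17(7.6)| ≈ 2.96912e+14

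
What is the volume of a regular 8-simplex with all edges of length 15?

V = (15^8 / 8!) · √((8+1) / 2^8) ≈ 11918.2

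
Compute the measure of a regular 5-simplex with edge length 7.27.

V = (7.27^5 / 5!) · √((5+1) / 2^5) ≈ 73.281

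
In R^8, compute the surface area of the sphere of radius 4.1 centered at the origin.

|∂B_8(4.1)| ≈ 632361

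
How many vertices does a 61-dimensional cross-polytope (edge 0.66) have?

The 61-dimensional cross-polytope has 2n = 2·61 = 122 vertices.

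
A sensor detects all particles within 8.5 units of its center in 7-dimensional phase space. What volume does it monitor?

V_7(8.5) = π^(7/2) · (8.5)^7 / Γ(7/2 + 1) = 410338673·π^3/840 ≈ 1.51465e+07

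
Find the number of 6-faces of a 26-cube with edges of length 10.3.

Choose 6 of 26 axes to span the face (C(26,6) = 230230 ways), then fix each of the remaining 20 coordinates at one of its two extreme values (2^20 = 1048576 ways): 230230·1048576 = 241413652480.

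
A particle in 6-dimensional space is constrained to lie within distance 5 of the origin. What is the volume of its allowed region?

The n-ball volume is π^(n/2)·r^n/Γ(n/2+1). With n=6, r=5: V = 15625·π^3/6 ≈ 80745.5.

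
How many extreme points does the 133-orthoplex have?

An n-cross-polytope has 2n vertices; here n = 133, giving 266.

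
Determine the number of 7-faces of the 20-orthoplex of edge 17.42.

Number of 7-faces = 2^(7+1) · C(20,7+1) = 256 · 125970 = 32248320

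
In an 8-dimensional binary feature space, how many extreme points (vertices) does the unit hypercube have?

An n-cube has 2^n vertices; for n = 8 that is 2^8 = 256.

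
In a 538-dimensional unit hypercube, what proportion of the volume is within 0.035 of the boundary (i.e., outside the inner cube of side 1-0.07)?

Shell fraction = 1 - (1-0.07)^538 ≈ 1 - 1.106e-17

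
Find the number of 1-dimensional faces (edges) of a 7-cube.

Number of 1-faces = C(7,1)·2^(7-1) = 7·64 = 448.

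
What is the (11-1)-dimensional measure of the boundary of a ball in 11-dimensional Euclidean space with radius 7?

The surface area of an n-ball is 2π^(n/2) r^(n-1) / Γ(n/2). For n=11, r=7: 2582630848·π^5/135 ≈ 5.85434e+09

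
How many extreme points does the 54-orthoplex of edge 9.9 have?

An n-cross-polytope has 2n vertices; here n = 54, giving 108.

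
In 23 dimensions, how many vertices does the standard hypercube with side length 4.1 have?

Each vertex is a binary string of length 23, so there are 2^23 = 8388608.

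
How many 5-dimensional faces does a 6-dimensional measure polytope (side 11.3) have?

Number of 5-faces = C(6,5) · 2^(6-5) = 6 · 2 = 12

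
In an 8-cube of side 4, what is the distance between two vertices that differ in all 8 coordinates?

d = √(4² + 4² + ... + 4²) [8 terms] = √(8·4²) = 4√8 ≈ 11.3137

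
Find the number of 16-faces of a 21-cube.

Choose 16 of 21 axes to span the face (C(21,16) = 20349 ways), then fix each of the remaining 5 coordinates at one of its two extreme values (2^5 = 32 ways): 20349·32 = 651168.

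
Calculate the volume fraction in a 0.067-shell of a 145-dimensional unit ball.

V(inner)/V(outer) = ((1-0.067)/1)^145 ≈ 4.294e-05, so the shell fraction is 0.999957.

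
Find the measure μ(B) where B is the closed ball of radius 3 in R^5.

Volume = π^{5/2}·(3)^5/Γ(7/2) = 648·π^2/5 ≈ 1279.1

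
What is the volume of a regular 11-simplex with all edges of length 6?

V_11 = √(12) · 6^11 / (11! · 2^(11/2)) ≈ 0.695719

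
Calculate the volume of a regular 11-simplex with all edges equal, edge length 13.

For a regular n-simplex with edge a, V = (a^n / n!)·√((n+1)/2^n). With a=13, n=11: V ≈ 3436.74.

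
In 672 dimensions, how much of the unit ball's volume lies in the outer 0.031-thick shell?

Shell fraction = 1 - (1-0.031)^672 ≈ 0.9999999994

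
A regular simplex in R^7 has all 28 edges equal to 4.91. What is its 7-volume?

For a regular n-simplex with edge a, V = (a^n / n!)·√((n+1)/2^n). With a=4.91, n=7: V ≈ 3.41256.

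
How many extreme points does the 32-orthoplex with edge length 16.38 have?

The 32-dimensional cross-polytope has 2n = 2·32 = 64 vertices.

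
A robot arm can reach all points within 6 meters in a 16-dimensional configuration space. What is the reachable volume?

V_16(6) = π^(16/2) · (6)^16 / Γ(16/2 + 1) = 2448880128·π^8/35 ≈ 6.63894e+11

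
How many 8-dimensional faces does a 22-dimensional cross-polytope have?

An n-cross-polytope has 2^(k+1)·C(n,k+1) k-faces. Here 2^9·C(22,9) = 512·497420 = 254679040.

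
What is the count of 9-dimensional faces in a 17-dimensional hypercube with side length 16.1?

An n-cube has C(n,k)·2^(n-k) k-faces. Here C(17,9)·2^8 = 24310·256 = 6223360.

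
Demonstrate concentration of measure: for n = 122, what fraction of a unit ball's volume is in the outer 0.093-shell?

1 - (1-0.093)^122 ≈ 0.999993 ≈ 99.999327%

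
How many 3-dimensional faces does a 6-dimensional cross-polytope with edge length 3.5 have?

Each 3-face is the convex hull of 4 vertices, one chosen as ±e_i from each of 4 distinct axes: 2^4·C(6,4) = 240.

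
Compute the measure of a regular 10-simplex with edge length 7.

V_10 = √(11) · 7^10 / (10! · 2^(10/2)) ≈ 8.06796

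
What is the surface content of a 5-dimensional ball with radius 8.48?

S_5(8.48) = 2·π^(5/2)·(8.48)^4 / Γ(5/2) ≈ 136098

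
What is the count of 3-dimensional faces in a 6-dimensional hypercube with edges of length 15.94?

Choose 3 of 6 axes to span the face (C(6,3) = 20 ways), then fix each of the remaining 3 coordinates at one of its two extreme values (2^3 = 8 ways): 20·8 = 160.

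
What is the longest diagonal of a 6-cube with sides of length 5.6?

||(5.6,5.6,...,5.6)|| = √(6)·5.6 ≈ 13.7171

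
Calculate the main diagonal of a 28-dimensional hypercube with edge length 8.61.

Diagonal = √28 · 8.61 ≈ 45.5598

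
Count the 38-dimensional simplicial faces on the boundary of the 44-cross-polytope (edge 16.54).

f_38(44-orthoplex) = 2^39 · (44 choose 39) = 597039211928879104.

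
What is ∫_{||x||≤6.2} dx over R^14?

V_14(6.2) = π^(14/2) · (6.2)^14 / Γ(14/2 + 1) ≈ 7.43194e+10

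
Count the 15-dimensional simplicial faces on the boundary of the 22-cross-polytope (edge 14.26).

An n-cross-polytope has 2^(k+1)·C(n,k+1) k-faces. Here 2^16·C(22,16) = 65536·74613 = 4889837568.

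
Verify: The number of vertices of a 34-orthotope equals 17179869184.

True. The 34-cube has 2^34 = 17179869184 vertices.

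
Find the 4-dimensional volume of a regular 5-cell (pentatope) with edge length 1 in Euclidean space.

V = (1^4 / 4!) · √((4+1) / 2^4) ≈ 0.0232924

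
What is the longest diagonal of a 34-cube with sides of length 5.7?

Diagonal = √34 · 5.7 ≈ 33.2364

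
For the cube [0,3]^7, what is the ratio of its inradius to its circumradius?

For an n-cube of any side s, the inradius is s/2 and the circumradius is s√n/2, so the ratio is 1/√7 ≈ 0.377964.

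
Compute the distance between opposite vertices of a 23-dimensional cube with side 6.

The space diagonal of an n-cube of side s is s√n. Here 6·√23 ≈ 28.775.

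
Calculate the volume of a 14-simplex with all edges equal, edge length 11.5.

V = (11.5^14 / 14!) · √((14+1) / 2^14) ≈ 245.582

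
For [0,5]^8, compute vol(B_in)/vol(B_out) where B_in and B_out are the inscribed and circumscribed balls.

V_in / V_out = (r_in/r_out)^8 = (1/√8)^8 = 8^(-8/2) ≈ 0.000244141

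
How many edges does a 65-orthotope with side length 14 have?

The 65-cube has n·2^(n-1) = 65·2^64 = 65·18446744073709551616 = 1199038364791120855040 edges.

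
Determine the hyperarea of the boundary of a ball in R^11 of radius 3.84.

S = n·V_n(r)/r = 11·V_11(3.84)/3.84 (volume-to-surface relation), giving 1.44481e+07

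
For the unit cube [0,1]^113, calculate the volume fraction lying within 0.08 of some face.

The inner cube has side 1-2·0.08 = 0.84 and volume (0.84)^113 ≈ 2.777e-09, so the shell holds 0.9999999972 of the volume.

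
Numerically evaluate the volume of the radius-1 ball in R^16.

V = π^8/40320 ≈ 0.235331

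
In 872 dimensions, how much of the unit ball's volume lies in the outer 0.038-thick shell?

V(inner)/V(outer) = ((1-0.038)/1)^872 ≈ 2.131e-15, so the shell fraction is 1 - 2.131e-15.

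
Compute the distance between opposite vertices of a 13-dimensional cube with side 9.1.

d = √(9.1² + 9.1² + ... + 9.1²) [13 terms] = √(13·9.1²) = 9.1√13 ≈ 32.8105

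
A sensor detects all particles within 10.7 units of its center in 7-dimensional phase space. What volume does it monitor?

The n-ball volume is π^(n/2)·r^n/Γ(n/2+1). With n=7, r=10.7: V ≈ 7.58694e+07.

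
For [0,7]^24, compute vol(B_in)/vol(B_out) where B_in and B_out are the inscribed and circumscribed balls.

The radii are 7/2 and 7√24/2, so the volume ratio is (1/√24)^24 = 24^{-24/2} ≈ 2.7382e-17.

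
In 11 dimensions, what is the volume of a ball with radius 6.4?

V_11(6.4) = π^(11/2) · (6.4)^11 / Γ(11/2 + 1) ≈ 1.39022e+09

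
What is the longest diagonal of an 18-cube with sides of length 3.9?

The space diagonal of an n-cube of side s is s√n. Here 3.9·√18 ≈ 16.5463.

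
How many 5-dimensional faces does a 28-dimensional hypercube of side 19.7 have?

f_5(28-cube) = (28 choose 5) · 2^23 = 824432394240.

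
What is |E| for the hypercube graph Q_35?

Each of the 2^35 = 34359738368 vertices has degree 35; total edges = 35·2^35/2 = 601295421440.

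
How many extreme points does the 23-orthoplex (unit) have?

Number of vertices = 2n = 46.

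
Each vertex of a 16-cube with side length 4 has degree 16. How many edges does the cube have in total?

The 16-cube has n·2^(n-1) = 16·2^15 = 16·32768 = 524288 edges.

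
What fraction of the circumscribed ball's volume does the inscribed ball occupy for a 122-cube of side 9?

V_in / V_out = (r_in/r_out)^122 = (1/√122)^122 = 122^(-122/2) ≈ 5.39573e-128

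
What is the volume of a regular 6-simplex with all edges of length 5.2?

V = (5.2^6 / 6!) · √((6+1) / 2^6) ≈ 9.08127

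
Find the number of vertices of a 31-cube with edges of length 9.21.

An n-cube has 2^n vertices; for n = 31 that is 2^31 = 2147483648.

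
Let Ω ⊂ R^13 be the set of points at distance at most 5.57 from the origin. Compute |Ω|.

The n-ball volume is π^(n/2)·r^n/Γ(n/2+1). With n=13, r=5.57: V ≈ 4.52334e+09.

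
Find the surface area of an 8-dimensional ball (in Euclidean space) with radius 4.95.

S = n·V_n(r)/r = 8·V_8(4.95)/4.95 (volume-to-surface relation), giving 2.36437e+06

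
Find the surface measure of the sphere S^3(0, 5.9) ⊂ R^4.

S = n·V_n(r)/r = 4·V_4(5.9)/5.9 (volume-to-surface relation), giving 4054.02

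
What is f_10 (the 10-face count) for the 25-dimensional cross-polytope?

Each 10-face is the convex hull of 11 vertices, one chosen as ±e_i from each of 11 distinct axes: 2^11·C(25,11) = 9128755200.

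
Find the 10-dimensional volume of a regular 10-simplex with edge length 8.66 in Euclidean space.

V = (8.66^10 / 10!) · √((10+1) / 2^10) ≈ 67.7583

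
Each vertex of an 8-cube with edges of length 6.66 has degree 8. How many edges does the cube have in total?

Each of the 2^8 = 256 vertices has degree 8; total edges = 8·2^8/2 = 1024.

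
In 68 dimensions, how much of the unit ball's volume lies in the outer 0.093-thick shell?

1 - (1-0.093)^68 ≈ 0.99869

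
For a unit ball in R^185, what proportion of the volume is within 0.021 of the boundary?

Shell fraction = 1 - (1-0.021)^185 ≈ 0.980285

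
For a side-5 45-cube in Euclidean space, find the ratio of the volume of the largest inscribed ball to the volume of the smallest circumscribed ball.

Volume scales as r^n, and r_in/r_out = 1/√45, giving (1/√45)^45 ≈ 6.34919e-38.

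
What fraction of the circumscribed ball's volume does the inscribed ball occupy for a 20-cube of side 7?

Volume scales as r^n, and r_in/r_out = 1/√20, giving (1/√20)^20 ≈ 9.76562e-14.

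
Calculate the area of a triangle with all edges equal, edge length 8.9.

Area = (√3/4) · 8.9² = 34.2989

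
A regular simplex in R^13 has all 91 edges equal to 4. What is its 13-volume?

V = (4^13 / 13!) · √((13+1) / 2^13) ≈ 0.000445521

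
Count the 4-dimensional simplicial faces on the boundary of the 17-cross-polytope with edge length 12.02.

Number of 4-faces = 2^(4+1) · C(17,4+1) = 32 · 6188 = 198016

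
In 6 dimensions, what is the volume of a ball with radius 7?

V_6(7) = π^(6/2) · (7)^6 / Γ(6/2 + 1) = 117649·π^3/6 ≈ 607976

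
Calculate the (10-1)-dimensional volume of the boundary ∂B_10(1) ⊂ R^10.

The surface area of an n-ball is 2π^(n/2) r^(n-1) / Γ(n/2). For n=10, r=1: π^5/12 ≈ 25.5016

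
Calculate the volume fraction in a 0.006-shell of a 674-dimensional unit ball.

Shell fraction = 1 - (1-0.006)^674 ≈ 0.982685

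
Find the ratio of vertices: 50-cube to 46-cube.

The 50-cube has 2^50 = 1125899906842624 vertices. The 46-cube has 2^46 = 70368744177664 vertices. Ratio: 1125899906842624/70368744177664 = 16.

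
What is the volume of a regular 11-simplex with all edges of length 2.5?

Volume = 2.5^11 · √(12/2^11) / 11! ≈ 4.57204e-05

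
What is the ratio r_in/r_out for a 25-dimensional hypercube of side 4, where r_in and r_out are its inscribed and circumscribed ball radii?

r_in / r_out = (4/2) / (4√25/2) = 1/√25 ≈ 0.2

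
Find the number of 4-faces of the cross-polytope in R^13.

Number of 4-faces = 2^(4+1) · C(13,4+1) = 32 · 1287 = 41184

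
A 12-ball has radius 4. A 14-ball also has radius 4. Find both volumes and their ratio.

V_12(4) ≈ 2.2402e+07. V_14(4) ≈ 1.60864e+08. Ratio V_12/V_14 ≈ 0.1393.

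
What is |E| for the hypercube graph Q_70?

The 70-cube has n·2^(n-1) = 70·2^69 = 70·590295810358705651712 = 41320706725109395619840 edges.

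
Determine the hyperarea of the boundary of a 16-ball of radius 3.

S = n·V_n(r)/r = 16·V_16(3)/3 (volume-to-surface relation), giving 1594323·π^8/280 ≈ 5.40278e+07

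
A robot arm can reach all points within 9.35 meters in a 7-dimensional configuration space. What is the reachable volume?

Volume = π^{7/2}·(9.35)^7/Γ(9/2) ≈ 2.95163e+07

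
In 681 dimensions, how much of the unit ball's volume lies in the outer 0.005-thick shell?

Shell fraction = 1 - (1-0.005)^681 ≈ 0.967076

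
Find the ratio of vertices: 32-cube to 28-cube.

The 32-cube has 2^32 = 4294967296 vertices. The 28-cube has 2^28 = 268435456 vertices. Ratio: 4294967296/268435456 = 16.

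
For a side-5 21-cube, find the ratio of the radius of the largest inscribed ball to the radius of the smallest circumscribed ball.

Ratio = (s/2)/(s√21/2) = 21^(-1/2) ≈ 0.218218.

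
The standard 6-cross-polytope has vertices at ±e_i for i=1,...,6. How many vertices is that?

The 6-dimensional cross-polytope has 2n = 2·6 = 12 vertices.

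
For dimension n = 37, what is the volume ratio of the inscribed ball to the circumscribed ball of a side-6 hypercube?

V_in / V_out = (r_in/r_out)^37 = (1/√37)^37 = 37^(-37/2) ≈ 9.73348e-30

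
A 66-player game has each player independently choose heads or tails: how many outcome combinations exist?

Each vertex is a binary string of length 66, so there are 2^66 = 73786976294838206464.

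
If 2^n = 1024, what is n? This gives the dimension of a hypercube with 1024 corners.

The n-cube has 2^n vertices, and 1024 = 2^10, so n = 10.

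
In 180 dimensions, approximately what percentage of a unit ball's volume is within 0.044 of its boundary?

1 - (1-0.044)^180 ≈ 0.999696 ≈ 99.9696%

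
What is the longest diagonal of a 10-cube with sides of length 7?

d = √(7² + 7² + ... + 7²) [10 terms] = √(10·7²) = 7√10 ≈ 22.1359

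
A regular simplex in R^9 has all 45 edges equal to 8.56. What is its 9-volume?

V_9 = √(10) · 8.56^9 / (9! · 2^(9/2)) ≈ 95.0311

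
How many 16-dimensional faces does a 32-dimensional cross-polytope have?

Each 16-face is the convex hull of 17 vertices, one chosen as ±e_i from each of 17 distinct axes: 2^17·C(32,17) = 74150408355840.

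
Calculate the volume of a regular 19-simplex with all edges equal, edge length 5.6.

Volume = 5.6^19 · √(20/2^19) / 19! ≈ 8.3408e-06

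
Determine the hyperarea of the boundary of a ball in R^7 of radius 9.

|∂B_7(9)| = 2834352·π^3/5 ≈ 1.75765e+07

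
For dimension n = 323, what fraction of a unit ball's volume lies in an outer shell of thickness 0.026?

1 - (1-0.026)^323 ≈ 0.999798 ≈ 99.9798%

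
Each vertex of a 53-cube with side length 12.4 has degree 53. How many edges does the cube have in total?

Number of 1-faces = C(53,1)·2^(53-1) = 53·4503599627370496 = 238690780250636288.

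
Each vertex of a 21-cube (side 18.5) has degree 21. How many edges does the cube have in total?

Number of 1-faces = C(21,1)·2^(21-1) = 21·1048576 = 22020096.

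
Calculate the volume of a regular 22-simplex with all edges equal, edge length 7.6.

V_22 = √(23) · 7.6^22 / (22! · 2^(22/2)) ≈ 4.97355e-05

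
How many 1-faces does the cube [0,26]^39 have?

Number of 1-faces = C(39,1)·2^(39-1) = 39·274877906944 = 10720238370816.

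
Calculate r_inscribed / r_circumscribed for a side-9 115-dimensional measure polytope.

r_in = 9/2 (half the side); r_out = 9√115/2 (half the diagonal). Ratio = 1/√115 ≈ 0.0932505.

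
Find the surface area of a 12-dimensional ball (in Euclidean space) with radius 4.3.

|∂B_12(4.3)| ≈ 1.48902e+08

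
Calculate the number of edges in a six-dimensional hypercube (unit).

Each of the 2^6 = 64 vertices has degree 6; total edges = 6·2^6/2 = 192.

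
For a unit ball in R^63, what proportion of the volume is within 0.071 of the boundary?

1 - (1-0.071)^63 ≈ 0.99034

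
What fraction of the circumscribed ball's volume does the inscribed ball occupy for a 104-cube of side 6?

The radii are 6/2 and 6√104/2, so the volume ratio is (1/√104)^104 = 104^{-104/2} ≈ 1.30097e-105.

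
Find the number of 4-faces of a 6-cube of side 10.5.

Choose 4 of 6 axes to span the face (C(6,4) = 15 ways), then fix each of the remaining 2 coordinates at one of its two extreme values (2^2 = 4 ways): 15·4 = 60.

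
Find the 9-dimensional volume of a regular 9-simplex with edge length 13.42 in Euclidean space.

V_9 = √(10) · 13.42^9 / (9! · 2^(9/2)) ≈ 5437.19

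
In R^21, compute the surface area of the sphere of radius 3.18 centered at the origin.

S = n·V_n(r)/r = 21·V_21(3.18)/3.18 (volume-to-surface relation), giving 3.27574e+09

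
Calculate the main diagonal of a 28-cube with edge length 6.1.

The space diagonal of an n-cube of side s is s√n. Here 6.1·√28 ≈ 32.2782.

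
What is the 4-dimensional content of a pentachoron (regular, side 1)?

V = (1^4 / 4!) · √((4+1) / 2^4) ≈ 0.0232924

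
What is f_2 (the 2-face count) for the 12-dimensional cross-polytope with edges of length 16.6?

Number of 2-faces = 2^(2+1) · C(12,2+1) = 8 · 220 = 1760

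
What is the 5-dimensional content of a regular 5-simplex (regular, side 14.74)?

V_5 = √(6) · 14.74^5 / (5! · 2^(5/2)) ≈ 2510.77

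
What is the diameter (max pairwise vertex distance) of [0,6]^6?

The space diagonal of an n-cube of side s is s√n. Here 6·√6 ≈ 14.6969.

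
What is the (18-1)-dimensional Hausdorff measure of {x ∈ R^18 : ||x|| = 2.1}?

The surface area of an n-ball is 2π^(n/2) r^(n-1) / Γ(n/2). For n=18, r=2.1: 444208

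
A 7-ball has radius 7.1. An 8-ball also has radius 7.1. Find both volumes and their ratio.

V_7(7.1) ≈ 4.29723e+06. V_8(7.1) ≈ 2.62093e+07. Ratio V_7/V_8 ≈ 0.164.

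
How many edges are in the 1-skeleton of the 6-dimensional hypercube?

The 6-cube has n·2^(n-1) = 6·2^5 = 6·32 = 192 edges.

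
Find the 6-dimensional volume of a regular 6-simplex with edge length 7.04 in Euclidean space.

V_6 = √(7) · 7.04^6 / (6! · 2^(6/2)) ≈ 55.9194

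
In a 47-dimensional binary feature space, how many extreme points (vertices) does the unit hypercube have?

Each vertex is a binary string of length 47, so there are 2^47 = 140737488355328.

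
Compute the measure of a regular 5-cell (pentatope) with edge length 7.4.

Volume = 7.4^4 · √(5/2^4) / 4! ≈ 69.8459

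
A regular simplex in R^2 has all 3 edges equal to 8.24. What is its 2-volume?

Area = (√3/4) · 8.24² = 29.4005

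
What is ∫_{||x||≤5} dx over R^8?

V = 390625·π^4/24 ≈ 1.58543e+06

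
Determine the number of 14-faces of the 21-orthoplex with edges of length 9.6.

An n-cross-polytope has 2^(k+1)·C(n,k+1) k-faces. Here 2^15·C(21,15) = 32768·54264 = 1778122752.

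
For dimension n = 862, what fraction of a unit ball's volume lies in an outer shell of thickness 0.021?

1 - (1-0.021)^862 ≈ 0.9999999887 ≈ 99.999999%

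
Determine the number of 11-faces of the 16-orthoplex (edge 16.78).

Number of 11-faces = 2^(11+1) · C(16,11+1) = 4096 · 1820 = 7454720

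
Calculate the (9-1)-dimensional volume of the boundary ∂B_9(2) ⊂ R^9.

S = n·V_n(r)/r = 9·V_9(2)/2 (volume-to-surface relation), giving 8192·π^4/105 ≈ 7599.76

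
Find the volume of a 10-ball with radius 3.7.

V_10(3.7) = π^(10/2) · (3.7)^10 / Γ(10/2 + 1) ≈ 1.22627e+06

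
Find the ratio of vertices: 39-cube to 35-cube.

The 39-cube has 2^39 = 549755813888 vertices. The 35-cube has 2^35 = 34359738368 vertices. Ratio: 549755813888/34359738368 = 16.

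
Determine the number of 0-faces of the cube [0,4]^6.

An n-cube has C(n,k)·2^(n-k) k-faces. Here C(6,0)·2^6 = 1·64 = 64.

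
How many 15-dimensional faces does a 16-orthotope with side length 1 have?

f_15(16-cube) = (16 choose 15) · 2^1 = 32.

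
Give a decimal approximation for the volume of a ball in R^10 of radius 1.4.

The n-ball volume is π^(n/2)·r^n/Γ(n/2+1). With n=10, r=1.4: V ≈ 73.7647.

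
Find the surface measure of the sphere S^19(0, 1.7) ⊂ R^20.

S = n·V_n(r)/r = 20·V_20(1.7)/1.7 (volume-to-surface relation), giving 12339.4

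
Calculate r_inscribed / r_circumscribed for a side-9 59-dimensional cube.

For an n-cube of any side s, the inradius is s/2 and the circumradius is s√n/2, so the ratio is 1/√59 ≈ 0.130189.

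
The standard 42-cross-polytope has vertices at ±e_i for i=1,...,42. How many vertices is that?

Number of vertices = 2n = 84.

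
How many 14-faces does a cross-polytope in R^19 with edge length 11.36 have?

Each 14-face is the convex hull of 15 vertices, one chosen as ±e_i from each of 15 distinct axes: 2^15·C(19,15) = 127008768.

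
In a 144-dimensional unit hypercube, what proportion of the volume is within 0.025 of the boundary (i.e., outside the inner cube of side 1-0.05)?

Shell fraction = 1 - (1-0.05)^144 ≈ 0.99938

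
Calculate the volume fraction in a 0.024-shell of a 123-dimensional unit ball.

V(inner)/V(outer) = ((1-0.024)/1)^123 ≈ 0.05039, so the shell fraction is 0.949612.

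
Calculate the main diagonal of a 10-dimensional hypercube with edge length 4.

Diagonal = √10 · 4 ≈ 12.6491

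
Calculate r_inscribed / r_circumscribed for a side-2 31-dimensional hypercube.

r_in / r_out = (2/2) / (2√31/2) = 1/√31 ≈ 0.179605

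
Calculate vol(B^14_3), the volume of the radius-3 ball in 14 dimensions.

V_14(3) = π^(14/2) · (3)^14 / Γ(14/2 + 1) = 531441·π^7/560 ≈ 2.86626e+06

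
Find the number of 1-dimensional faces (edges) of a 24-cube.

An n-cube has n·2^(n-1) edges. With n = 24: 24·8388608 = 201326592.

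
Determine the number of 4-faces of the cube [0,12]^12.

f_4(12-cube) = (12 choose 4) · 2^8 = 126720.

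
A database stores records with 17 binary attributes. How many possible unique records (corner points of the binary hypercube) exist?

Number of vertices = 2^17 = 131072.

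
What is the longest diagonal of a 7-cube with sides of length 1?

d = √(1² + 1² + ... + 1²) [7 terms] = √(7·1²) = 1√7 ≈ 2.64575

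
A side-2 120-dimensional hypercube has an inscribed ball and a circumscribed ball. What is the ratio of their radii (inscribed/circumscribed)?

For an n-cube of any side s, the inradius is s/2 and the circumradius is s√n/2, so the ratio is 1/√120 ≈ 0.0912871.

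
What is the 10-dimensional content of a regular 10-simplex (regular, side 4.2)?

Volume = 4.2^10 · √(11/2^10) / 10! ≈ 0.0487839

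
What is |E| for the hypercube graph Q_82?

An n-cube has n·2^(n-1) edges. With n = 82: 82·2417851639229258349412352 = 198263834416799184651812864.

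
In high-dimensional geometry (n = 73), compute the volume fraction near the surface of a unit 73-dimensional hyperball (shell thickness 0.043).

1 - (1-0.043)^73 ≈ 0.959582 ≈ 95.96%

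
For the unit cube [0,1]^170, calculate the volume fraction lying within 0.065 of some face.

1 - (1 - 2·0.065)^170 = 1 - 0.87^170 ≈ 1 - 5.227e-11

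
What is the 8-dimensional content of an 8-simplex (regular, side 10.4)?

Volume = 10.4^8 · √(9/2^8) / 8! ≈ 636.425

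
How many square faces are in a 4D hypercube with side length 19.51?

f_2(4-cube) = (4 choose 2) · 2^2 = 24.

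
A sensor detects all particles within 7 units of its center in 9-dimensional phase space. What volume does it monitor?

Volume = π^{9/2}·(7)^9/Γ(11/2) = 184473632·π^4/135 ≈ 1.33107e+08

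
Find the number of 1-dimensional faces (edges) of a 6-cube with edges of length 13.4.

Number of 1-faces = C(6,1)·2^(6-1) = 6·32 = 192.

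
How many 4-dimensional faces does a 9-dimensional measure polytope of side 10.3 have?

An n-cube has C(n,k)·2^(n-k) k-faces. Here C(9,4)·2^5 = 126·32 = 4032.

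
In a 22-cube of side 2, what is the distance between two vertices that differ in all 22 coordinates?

Diagonal = √22 · 2 ≈ 9.38083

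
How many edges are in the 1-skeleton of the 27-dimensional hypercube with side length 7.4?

Number of 1-faces = C(27,1)·2^(27-1) = 27·67108864 = 1811939328.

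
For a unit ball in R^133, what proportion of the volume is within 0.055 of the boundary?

V(inner)/V(outer) = ((1-0.055)/1)^133 ≈ 0.00054, so the shell fraction is 0.99946.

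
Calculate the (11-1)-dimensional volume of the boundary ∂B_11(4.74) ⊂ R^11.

|∂B_11(4.74)| ≈ 1.18654e+08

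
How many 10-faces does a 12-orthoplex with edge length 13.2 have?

Each 10-face is the convex hull of 11 vertices, one chosen as ±e_i from each of 11 distinct axes: 2^11·C(12,11) = 24576.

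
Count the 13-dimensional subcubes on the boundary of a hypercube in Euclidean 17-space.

Number of 13-faces = C(17,13) · 2^(17-13) = 2380 · 16 = 38080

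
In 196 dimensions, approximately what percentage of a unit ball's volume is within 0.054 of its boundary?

1 - (1-0.054)^196 ≈ 0.999981 ≈ 99.998118%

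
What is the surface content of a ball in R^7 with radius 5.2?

|∂B_7(5.2)| ≈ 653881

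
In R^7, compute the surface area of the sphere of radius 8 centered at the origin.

S = n·V_n(r)/r = 7·V_7(8)/8 (volume-to-surface relation), giving 4194304·π^3/15 ≈ 8.66998e+06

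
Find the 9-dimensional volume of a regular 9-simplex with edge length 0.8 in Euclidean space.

V = (0.8^9 / 9!) · √((9+1) / 2^9) ≈ 5.16906e-08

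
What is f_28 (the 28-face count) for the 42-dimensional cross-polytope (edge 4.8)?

Number of 28-faces = 2^(28+1) · C(42,28+1) = 536870912 · 25518731280 = 13700264535376527360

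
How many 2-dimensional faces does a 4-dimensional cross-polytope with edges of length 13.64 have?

An n-cross-polytope has 2^(k+1)·C(n,k+1) k-faces. Here 2^3·C(4,3) = 8·4 = 32.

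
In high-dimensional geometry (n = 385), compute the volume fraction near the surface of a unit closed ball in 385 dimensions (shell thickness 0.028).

1 - (1-0.028)^385 ≈ 0.999982 ≈ 99.998216%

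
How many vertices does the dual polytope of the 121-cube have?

The 121-dimensional cross-polytope has 2n = 2·121 = 242 vertices.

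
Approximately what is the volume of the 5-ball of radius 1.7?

V_5(1.7) = π^(5/2) · (1.7)^5 / Γ(5/2 + 1) ≈ 74.7383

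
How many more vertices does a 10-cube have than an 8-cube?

The 10-cube has 2^10 = 1024 vertices. The 8-cube has 2^8 = 256 vertices. Difference: 1024 - 256 = 768.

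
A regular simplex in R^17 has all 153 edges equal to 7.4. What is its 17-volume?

V_17 = √(18) · 7.4^17 / (17! · 2^(17/2)) ≈ 0.019713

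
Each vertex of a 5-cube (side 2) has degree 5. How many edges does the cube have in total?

Number of 1-faces = C(5,1)·2^(5-1) = 5·16 = 80.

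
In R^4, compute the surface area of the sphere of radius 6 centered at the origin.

The surface area of an n-ball is 2π^(n/2) r^(n-1) / Γ(n/2). For n=4, r=6: 432·π^2 ≈ 4263.67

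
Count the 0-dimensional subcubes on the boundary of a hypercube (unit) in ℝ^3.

Choose 0 of 3 axes to span the face (C(3,0) = 1 way), then fix each of the remaining 3 coordinates at one of its two extreme values (2^3 = 8 ways): 1·8 = 8.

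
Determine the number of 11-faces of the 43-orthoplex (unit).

f_11(43-orthoplex) = 2^12 · (43 choose 12) = 62827226169344.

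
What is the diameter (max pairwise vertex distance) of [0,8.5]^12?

||(8.5,8.5,...,8.5)|| = √(12)·8.5 ≈ 29.4449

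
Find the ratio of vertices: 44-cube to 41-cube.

The 44-cube has 2^44 = 17592186044416 vertices. The 41-cube has 2^41 = 2199023255552 vertices. Ratio: 17592186044416/2199023255552 = 8.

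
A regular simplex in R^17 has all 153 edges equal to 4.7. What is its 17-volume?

V_17 = √(18) · 4.7^17 / (17! · 2^(17/2)) ≈ 8.77963e-06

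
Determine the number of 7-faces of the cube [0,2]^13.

Choose 7 of 13 axes to span the face (C(13,7) = 1716 ways), then fix each of the remaining 6 coordinates at one of its two extreme values (2^6 = 64 ways): 1716·64 = 109824.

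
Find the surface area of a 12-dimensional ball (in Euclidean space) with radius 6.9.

S = n·V_n(r)/r = 12·V_12(6.9)/6.9 (volume-to-surface relation), giving 2.70451e+10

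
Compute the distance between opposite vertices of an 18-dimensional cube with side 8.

||(8,8,...,8)|| = √(18)·8 ≈ 33.9411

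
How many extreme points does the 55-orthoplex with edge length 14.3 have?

The vertices are ±e_1, ..., ±e_55, so there are 2·55 = 110.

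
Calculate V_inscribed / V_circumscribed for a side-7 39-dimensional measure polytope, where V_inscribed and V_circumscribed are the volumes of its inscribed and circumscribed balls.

Volume scales as r^n, and r_in/r_out = 1/√39, giving (1/√39)^39 ≈ 9.42411e-32.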